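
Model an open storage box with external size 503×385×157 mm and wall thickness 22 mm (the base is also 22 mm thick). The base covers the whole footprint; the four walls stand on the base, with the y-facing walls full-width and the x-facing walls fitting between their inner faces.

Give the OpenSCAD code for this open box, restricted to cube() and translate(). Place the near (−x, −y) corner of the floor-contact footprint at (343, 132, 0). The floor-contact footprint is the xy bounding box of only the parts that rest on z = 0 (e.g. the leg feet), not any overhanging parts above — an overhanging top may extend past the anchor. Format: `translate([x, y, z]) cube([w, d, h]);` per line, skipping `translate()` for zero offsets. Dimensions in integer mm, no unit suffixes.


translate([343, 132, 0]) cube([503, 385, 22]);
translate([343, 132, 22]) cube([503, 22, 135]);
translate([343, 495, 22]) cube([503, 22, 135]);
translate([343, 154, 22]) cube([22, 341, 135]);
translate([824, 154, 22]) cube([22, 341, 135]);


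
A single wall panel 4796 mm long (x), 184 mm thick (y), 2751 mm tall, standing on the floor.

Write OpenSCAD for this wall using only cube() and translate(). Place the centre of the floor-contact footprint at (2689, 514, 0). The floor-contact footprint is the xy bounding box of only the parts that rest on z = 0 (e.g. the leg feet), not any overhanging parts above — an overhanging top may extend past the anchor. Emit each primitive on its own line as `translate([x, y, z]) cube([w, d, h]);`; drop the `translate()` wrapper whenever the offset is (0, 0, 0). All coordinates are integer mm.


translate([291, 422, 0]) cube([4796, 184, 2751]);


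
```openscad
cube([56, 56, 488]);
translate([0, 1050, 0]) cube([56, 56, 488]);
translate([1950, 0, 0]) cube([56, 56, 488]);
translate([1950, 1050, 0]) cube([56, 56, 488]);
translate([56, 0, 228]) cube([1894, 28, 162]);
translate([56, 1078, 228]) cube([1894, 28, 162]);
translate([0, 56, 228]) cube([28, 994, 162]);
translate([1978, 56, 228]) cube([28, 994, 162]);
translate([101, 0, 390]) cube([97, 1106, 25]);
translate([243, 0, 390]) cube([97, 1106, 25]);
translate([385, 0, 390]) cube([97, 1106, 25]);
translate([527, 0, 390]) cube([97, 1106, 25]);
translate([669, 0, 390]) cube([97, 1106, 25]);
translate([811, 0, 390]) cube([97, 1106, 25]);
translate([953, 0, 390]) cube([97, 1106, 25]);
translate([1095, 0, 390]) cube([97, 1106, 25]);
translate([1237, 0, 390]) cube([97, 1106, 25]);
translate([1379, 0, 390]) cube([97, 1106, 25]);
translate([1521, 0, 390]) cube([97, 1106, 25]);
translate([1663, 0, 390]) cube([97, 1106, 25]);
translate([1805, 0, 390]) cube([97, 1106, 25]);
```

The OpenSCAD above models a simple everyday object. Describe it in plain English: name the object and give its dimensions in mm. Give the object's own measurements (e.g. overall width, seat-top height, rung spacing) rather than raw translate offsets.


A bed frame 2006 mm long (x) by 1106 mm wide (y). Four 56×56 mm corner posts, 488 mm tall, at the corners of the footprint. Four rails of 28 mm thickness and 162 mm height run between adjacent posts with their undersides at z = 228 mm, their outer faces flush with the outside of the frame (the two x-running rails run between the posts' inner faces; the two y-running rails run between the posts' inner faces). 13 slats, each 97 mm wide (x) and 25 mm thick, lie across the top of the two x-running rails, running the full 1106 mm width of the frame in y; along x they sit between the end posts with a 45 mm gap after the −x posts and between neighbouring slats, leaving 48 mm before the +x posts.


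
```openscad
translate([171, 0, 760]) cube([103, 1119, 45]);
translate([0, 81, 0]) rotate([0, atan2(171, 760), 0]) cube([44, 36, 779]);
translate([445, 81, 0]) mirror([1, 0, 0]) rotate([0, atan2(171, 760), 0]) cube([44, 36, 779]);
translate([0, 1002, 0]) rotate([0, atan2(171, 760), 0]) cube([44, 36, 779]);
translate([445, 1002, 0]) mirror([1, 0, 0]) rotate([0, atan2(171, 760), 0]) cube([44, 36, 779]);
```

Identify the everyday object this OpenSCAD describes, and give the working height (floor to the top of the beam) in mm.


A sawhorse. The overall height is 805 mm.

A beam across two mirrored pairs of raked legs — a sawhorse. The beam's underside is at z = 760 (matching the legs' vertical rise in atan2(171, 760)) and the beam is 45 mm tall, so its top is at 760 + 45 = 805 mm. The raked legs top out at the beam's underside, so that is the highest point.


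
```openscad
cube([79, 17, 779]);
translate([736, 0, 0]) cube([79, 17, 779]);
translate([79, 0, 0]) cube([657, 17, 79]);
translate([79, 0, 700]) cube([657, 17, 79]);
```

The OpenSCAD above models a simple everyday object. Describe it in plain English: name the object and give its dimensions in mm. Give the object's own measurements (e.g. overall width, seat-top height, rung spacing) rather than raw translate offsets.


A rectangular picture frame lying in the x–z plane (depth along y). The opening is 657 mm wide (x) by 621 mm tall (z), surrounded by a border 79 mm wide on all four sides. The frame is 17 mm deep and is made of two full-height vertical stiles with two horizontal rails fitted between them.


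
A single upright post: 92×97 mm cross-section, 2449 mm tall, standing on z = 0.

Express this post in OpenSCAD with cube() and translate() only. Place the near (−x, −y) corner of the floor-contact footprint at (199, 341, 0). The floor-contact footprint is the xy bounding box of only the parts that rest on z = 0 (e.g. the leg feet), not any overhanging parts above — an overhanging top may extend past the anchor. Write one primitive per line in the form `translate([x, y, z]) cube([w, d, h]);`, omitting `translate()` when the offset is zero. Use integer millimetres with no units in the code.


translate([199, 341, 0]) cube([92, 97, 2449]);


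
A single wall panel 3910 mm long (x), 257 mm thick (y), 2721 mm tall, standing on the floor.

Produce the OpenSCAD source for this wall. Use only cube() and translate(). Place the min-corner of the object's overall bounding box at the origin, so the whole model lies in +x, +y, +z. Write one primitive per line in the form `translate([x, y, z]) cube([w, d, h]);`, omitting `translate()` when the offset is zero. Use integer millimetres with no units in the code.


cube([3910, 257, 2721]);


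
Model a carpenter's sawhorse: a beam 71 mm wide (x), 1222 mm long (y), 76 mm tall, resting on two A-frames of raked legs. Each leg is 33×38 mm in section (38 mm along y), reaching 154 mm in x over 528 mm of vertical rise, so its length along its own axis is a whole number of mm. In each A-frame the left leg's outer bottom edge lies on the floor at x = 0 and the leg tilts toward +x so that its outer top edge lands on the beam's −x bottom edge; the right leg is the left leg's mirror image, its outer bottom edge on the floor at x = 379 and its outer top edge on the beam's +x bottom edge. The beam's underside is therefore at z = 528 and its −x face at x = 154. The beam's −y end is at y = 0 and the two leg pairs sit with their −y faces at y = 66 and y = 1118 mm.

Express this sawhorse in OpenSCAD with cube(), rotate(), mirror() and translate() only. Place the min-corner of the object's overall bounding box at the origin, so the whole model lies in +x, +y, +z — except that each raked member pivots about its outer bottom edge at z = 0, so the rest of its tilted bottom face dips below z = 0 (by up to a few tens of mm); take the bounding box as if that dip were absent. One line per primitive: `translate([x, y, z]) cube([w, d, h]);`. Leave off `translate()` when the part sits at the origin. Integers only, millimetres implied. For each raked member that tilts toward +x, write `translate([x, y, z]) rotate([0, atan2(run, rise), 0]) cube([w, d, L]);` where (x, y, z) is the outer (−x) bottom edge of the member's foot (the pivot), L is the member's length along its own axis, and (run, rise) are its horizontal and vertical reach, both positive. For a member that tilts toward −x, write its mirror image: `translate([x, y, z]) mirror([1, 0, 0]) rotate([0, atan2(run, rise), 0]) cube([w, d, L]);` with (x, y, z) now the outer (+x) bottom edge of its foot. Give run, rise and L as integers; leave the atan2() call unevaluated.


translate([154, 0, 528]) cube([71, 1222, 76]);
translate([0, 66, 0]) rotate([0, atan2(154, 528), 0]) cube([33, 38, 550]);
translate([379, 66, 0]) mirror([1, 0, 0]) rotate([0, atan2(154, 528), 0]) cube([33, 38, 550]);
translate([0, 1118, 0]) rotate([0, atan2(154, 528), 0]) cube([33, 38, 550]);
translate([379, 1118, 0]) mirror([1, 0, 0]) rotate([0, atan2(154, 528), 0]) cube([33, 38, 550]);


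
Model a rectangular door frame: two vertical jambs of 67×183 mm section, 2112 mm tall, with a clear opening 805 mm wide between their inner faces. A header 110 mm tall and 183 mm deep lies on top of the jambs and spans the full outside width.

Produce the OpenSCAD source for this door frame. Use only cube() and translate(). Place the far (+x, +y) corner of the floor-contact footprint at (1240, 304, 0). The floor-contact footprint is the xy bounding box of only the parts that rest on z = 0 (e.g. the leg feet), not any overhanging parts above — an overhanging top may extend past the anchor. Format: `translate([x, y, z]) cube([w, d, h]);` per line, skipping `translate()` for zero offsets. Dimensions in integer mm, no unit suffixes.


translate([301, 121, 0]) cube([67, 183, 2112]);
translate([1173, 121, 0]) cube([67, 183, 2112]);
translate([301, 121, 2112]) cube([939, 183, 110]);


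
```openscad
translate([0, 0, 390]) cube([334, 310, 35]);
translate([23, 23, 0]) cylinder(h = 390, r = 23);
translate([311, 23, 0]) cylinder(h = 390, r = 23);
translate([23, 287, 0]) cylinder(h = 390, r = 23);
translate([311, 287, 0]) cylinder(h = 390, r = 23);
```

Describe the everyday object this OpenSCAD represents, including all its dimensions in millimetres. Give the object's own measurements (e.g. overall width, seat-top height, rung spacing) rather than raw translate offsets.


A simple wooden stool: a rectangular seat 334 mm (x) by 310 mm (y), 35 mm thick, top face at z = 425 mm, on four round legs, each 46 mm in diameter. The legs rest on z = 0, each leg's axis is inset half a diameter from the nearest pair of seat edges (so the leg's bounding box is flush with the corner).


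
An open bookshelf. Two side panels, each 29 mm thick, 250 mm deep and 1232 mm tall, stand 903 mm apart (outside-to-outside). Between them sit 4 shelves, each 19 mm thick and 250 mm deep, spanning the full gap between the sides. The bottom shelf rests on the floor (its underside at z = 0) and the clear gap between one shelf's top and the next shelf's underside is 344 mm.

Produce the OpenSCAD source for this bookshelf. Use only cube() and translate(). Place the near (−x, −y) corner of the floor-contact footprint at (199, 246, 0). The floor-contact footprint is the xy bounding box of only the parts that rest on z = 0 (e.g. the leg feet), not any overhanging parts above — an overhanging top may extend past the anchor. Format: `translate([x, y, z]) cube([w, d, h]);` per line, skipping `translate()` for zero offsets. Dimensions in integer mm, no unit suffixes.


translate([199, 246, 0]) cube([29, 250, 1232]);
translate([1073, 246, 0]) cube([29, 250, 1232]);
translate([228, 246, 0]) cube([845, 250, 19]);
translate([228, 246, 363]) cube([845, 250, 19]);
translate([228, 246, 726]) cube([845, 250, 19]);
translate([228, 246, 1089]) cube([845, 250, 19]);


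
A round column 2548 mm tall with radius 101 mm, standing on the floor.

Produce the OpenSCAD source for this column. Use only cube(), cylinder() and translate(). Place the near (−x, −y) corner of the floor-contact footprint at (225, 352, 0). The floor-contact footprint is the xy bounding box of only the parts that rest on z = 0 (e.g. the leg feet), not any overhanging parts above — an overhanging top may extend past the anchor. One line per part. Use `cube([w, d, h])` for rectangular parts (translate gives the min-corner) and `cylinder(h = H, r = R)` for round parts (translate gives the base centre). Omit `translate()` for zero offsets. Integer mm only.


translate([326, 453, 0]) cylinder(h = 2548, r = 101);


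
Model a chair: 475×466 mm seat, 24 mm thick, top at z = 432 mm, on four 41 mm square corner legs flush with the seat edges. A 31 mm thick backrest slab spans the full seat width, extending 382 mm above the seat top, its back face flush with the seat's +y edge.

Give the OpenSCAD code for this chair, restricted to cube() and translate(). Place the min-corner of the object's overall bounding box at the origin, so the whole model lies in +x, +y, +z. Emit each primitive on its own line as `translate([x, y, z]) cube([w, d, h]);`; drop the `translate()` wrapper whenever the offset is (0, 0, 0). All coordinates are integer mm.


translate([0, 0, 408]) cube([475, 466, 24]);
cube([41, 41, 408]);
translate([434, 0, 0]) cube([41, 41, 408]);
translate([0, 425, 0]) cube([41, 41, 408]);
translate([434, 425, 0]) cube([41, 41, 408]);
translate([0, 435, 432]) cube([475, 31, 382]);


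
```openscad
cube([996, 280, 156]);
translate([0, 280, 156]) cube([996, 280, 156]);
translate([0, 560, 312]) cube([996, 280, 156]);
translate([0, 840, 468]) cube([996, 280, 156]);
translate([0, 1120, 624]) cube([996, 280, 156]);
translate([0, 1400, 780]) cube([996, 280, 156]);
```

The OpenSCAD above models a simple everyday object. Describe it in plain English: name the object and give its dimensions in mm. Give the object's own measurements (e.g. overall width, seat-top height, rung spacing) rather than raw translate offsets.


A straight staircase of 6 solid steps. Each step is 996 mm wide (x), 280 mm deep (y, the going) and 156 mm tall (the rise). The first step rests on the floor; each subsequent step sits one going further in +y and one rise higher in +z, directly behind and above the previous step with no overlap.


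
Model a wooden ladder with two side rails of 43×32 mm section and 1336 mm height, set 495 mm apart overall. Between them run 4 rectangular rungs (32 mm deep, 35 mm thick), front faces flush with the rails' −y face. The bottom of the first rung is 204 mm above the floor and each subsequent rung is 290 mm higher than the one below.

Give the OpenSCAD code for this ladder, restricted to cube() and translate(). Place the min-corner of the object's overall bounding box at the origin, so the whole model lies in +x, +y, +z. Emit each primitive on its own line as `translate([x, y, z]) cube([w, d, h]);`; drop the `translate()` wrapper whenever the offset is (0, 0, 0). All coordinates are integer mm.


cube([43, 32, 1336]);
translate([452, 0, 0]) cube([43, 32, 1336]);
translate([43, 0, 204]) cube([409, 32, 35]);
translate([43, 0, 494]) cube([409, 32, 35]);
translate([43, 0, 784]) cube([409, 32, 35]);
translate([43, 0, 1074]) cube([409, 32, 35]);


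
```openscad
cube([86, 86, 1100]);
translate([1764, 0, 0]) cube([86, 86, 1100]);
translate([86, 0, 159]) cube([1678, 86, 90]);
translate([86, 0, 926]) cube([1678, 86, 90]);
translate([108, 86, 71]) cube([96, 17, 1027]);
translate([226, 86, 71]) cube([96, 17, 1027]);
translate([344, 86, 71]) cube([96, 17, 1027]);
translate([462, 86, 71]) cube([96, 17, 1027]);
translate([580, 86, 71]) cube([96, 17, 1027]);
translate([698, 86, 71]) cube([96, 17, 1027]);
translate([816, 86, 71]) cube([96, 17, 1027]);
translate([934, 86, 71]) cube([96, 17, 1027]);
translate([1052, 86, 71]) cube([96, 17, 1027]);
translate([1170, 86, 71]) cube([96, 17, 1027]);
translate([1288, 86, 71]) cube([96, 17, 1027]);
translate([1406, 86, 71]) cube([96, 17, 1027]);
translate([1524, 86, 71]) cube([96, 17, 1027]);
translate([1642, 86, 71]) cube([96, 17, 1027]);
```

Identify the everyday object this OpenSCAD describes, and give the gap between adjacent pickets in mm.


A fence section. The picket gap is 22 mm.

Two posts, two rails, 14 pickets — a fence section. Span 1678 mm holds 14 pickets of 96 mm with 15 equal gaps: ⌊(1678 − 14·96) / 15⌋ = 22 mm.


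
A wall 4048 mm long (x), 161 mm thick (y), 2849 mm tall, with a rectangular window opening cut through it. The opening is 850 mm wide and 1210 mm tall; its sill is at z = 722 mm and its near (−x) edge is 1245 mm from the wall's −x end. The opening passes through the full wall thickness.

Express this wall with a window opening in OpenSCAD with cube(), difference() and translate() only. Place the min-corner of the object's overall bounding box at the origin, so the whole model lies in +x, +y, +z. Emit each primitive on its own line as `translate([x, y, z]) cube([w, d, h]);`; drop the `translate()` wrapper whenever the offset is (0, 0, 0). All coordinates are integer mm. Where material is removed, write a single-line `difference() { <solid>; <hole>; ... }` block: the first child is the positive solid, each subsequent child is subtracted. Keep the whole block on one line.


difference() { cube([4048, 161, 2849]); translate([1245, 0, 722]) cube([850, 161, 1210]); }


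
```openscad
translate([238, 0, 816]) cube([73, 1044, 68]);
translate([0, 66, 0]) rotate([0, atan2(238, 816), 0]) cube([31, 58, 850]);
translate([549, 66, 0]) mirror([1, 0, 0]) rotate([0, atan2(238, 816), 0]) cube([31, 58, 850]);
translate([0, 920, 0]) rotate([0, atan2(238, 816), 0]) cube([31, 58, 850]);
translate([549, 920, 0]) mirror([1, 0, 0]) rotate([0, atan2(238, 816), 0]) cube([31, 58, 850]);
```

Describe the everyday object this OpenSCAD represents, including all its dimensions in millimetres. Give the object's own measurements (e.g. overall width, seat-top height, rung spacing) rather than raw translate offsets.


A sawhorse. A 73×1044×68 mm beam (x, y, z) sits on two A-frame leg pairs. Each pair is two raked legs of 31×58 mm section (58 mm along y) splaying symmetrically in x. Each leg rises 816 mm vertically over 238 mm of horizontal reach and is 850 mm long along its own axis. Every leg's outer bottom edge rests on the floor and its outer top edge meets a bottom edge of the beam — the left legs (tilting toward +x) meet the beam's −x bottom edge, the right legs (their mirror images, tilting toward −x) meet its +x bottom edge — so the leg tops tuck under the beam, the beam's underside is 816 mm above the floor, and the feet are 549 mm apart outside-to-outside with the beam centred between them. The two leg pairs are set in 66 mm from either end of the beam.


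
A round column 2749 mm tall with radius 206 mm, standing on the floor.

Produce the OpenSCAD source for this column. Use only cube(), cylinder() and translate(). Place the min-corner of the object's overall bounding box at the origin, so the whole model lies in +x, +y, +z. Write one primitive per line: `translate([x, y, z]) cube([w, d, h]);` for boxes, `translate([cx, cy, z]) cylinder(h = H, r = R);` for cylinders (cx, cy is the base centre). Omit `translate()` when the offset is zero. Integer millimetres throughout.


translate([206, 206, 0]) cylinder(h = 2749, r = 206);


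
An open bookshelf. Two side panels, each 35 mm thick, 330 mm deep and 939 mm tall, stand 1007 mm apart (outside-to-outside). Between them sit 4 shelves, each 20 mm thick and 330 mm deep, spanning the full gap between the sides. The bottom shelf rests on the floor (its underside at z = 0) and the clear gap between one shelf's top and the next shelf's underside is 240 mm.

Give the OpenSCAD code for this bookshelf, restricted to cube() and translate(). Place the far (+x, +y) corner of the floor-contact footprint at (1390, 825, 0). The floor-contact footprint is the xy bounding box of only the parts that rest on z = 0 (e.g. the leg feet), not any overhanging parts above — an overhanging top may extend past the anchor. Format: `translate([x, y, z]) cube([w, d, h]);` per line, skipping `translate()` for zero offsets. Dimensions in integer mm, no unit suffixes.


translate([383, 495, 0]) cube([35, 330, 939]);
translate([1355, 495, 0]) cube([35, 330, 939]);
translate([418, 495, 0]) cube([937, 330, 20]);
translate([418, 495, 260]) cube([937, 330, 20]);
translate([418, 495, 520]) cube([937, 330, 20]);
translate([418, 495, 780]) cube([937, 330, 20]);


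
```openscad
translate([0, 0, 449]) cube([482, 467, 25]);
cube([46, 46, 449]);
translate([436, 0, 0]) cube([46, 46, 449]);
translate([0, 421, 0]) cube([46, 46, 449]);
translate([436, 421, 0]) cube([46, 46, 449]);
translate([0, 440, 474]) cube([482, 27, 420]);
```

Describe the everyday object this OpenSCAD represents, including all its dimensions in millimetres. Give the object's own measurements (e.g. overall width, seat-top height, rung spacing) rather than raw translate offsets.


A chair. The seat is a 482×467×25 mm slab with its top at z = 474 mm, on four 46×46 mm corner legs (flush with the seat edges, standing on z = 0). A flat backrest 27 mm thick, 420 mm tall, spans the full seat width and rises from the seat top along its +y edge, rear face flush with the rear of the seat.


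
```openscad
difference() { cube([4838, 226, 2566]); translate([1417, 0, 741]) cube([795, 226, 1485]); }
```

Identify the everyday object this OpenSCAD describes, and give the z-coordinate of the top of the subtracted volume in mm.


A wall with a window opening. The window head height is 2226 mm.

A wall with a rectangular opening subtracted — a window. Sill at z = 741, opening 1485 mm tall, so the head is at 741 + 1485 = 2226 mm.


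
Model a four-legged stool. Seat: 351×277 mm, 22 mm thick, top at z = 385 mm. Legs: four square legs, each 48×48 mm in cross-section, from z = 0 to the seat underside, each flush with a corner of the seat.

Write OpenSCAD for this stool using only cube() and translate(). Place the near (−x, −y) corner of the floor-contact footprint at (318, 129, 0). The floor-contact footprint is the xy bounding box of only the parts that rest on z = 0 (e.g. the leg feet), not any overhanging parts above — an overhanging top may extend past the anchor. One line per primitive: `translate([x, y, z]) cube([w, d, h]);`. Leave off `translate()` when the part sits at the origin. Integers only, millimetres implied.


translate([318, 129, 363]) cube([351, 277, 22]);
translate([318, 129, 0]) cube([48, 48, 363]);
translate([621, 129, 0]) cube([48, 48, 363]);
translate([318, 358, 0]) cube([48, 48, 363]);
translate([621, 358, 0]) cube([48, 48, 363]);


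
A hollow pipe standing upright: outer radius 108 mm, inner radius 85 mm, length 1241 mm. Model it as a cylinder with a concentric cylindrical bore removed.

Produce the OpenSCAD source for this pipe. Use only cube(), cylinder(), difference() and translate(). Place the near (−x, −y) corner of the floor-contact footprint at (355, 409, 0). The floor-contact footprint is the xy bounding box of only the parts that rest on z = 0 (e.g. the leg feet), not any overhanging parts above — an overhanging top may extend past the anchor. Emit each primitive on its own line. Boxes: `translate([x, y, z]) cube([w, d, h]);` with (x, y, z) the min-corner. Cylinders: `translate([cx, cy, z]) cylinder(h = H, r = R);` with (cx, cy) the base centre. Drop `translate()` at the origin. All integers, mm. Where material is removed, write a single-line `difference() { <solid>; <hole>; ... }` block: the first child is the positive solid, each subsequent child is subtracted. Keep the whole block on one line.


difference() { translate([463, 517, 0]) cylinder(h = 1241, r = 108); translate([463, 517, 0]) cylinder(h = 1241, r = 85); }


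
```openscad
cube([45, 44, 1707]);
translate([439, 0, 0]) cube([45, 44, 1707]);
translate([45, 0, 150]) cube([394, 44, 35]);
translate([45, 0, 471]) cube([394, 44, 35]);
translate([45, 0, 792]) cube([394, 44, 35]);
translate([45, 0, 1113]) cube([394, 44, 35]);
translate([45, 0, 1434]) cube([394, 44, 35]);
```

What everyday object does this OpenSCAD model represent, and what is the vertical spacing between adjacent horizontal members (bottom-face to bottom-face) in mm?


A ladder. The rung spacing is 321 mm.

Two tall 45×44 posts with 5 short bars between them — a ladder. Adjacent rungs sit at z = 150 and z = 471, so the spacing is 471 − 150 = 321 mm.


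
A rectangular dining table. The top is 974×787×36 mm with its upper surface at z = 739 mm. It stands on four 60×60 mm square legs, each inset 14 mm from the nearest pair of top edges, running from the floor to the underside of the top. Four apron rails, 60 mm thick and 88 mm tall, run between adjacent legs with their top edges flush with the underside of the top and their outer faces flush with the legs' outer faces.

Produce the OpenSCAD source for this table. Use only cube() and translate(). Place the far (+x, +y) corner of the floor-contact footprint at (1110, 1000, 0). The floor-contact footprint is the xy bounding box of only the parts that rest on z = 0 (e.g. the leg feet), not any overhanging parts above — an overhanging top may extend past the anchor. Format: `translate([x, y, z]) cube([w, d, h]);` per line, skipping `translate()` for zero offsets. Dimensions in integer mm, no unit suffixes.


translate([150, 227, 703]) cube([974, 787, 36]);
translate([164, 241, 0]) cube([60, 60, 703]);
translate([1050, 241, 0]) cube([60, 60, 703]);
translate([164, 940, 0]) cube([60, 60, 703]);
translate([1050, 940, 0]) cube([60, 60, 703]);
translate([224, 241, 615]) cube([826, 60, 88]);
translate([224, 940, 615]) cube([826, 60, 88]);
translate([164, 301, 615]) cube([60, 639, 88]);
translate([1050, 301, 615]) cube([60, 639, 88]);


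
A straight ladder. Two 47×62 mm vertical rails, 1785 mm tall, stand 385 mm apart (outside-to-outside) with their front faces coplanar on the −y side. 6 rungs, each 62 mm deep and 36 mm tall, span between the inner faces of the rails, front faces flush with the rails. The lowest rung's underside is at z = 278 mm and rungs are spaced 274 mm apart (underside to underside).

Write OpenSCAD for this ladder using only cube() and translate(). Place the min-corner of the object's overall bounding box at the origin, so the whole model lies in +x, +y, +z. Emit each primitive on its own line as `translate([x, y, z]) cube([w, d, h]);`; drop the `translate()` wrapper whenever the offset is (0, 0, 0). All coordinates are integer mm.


cube([47, 62, 1785]);
translate([338, 0, 0]) cube([47, 62, 1785]);
translate([47, 0, 278]) cube([291, 62, 36]);
translate([47, 0, 552]) cube([291, 62, 36]);
translate([47, 0, 826]) cube([291, 62, 36]);
translate([47, 0, 1100]) cube([291, 62, 36]);
translate([47, 0, 1374]) cube([291, 62, 36]);
translate([47, 0, 1648]) cube([291, 62, 36]);


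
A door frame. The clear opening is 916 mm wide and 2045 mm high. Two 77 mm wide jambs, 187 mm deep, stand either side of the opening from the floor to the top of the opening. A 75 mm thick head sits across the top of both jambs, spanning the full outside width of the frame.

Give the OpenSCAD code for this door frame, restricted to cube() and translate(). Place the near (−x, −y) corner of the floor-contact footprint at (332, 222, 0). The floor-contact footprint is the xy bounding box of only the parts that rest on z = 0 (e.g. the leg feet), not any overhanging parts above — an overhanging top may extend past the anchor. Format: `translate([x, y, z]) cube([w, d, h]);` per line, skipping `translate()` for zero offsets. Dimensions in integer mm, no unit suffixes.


translate([332, 222, 0]) cube([77, 187, 2045]);
translate([1325, 222, 0]) cube([77, 187, 2045]);
translate([332, 222, 2045]) cube([1070, 187, 75]);


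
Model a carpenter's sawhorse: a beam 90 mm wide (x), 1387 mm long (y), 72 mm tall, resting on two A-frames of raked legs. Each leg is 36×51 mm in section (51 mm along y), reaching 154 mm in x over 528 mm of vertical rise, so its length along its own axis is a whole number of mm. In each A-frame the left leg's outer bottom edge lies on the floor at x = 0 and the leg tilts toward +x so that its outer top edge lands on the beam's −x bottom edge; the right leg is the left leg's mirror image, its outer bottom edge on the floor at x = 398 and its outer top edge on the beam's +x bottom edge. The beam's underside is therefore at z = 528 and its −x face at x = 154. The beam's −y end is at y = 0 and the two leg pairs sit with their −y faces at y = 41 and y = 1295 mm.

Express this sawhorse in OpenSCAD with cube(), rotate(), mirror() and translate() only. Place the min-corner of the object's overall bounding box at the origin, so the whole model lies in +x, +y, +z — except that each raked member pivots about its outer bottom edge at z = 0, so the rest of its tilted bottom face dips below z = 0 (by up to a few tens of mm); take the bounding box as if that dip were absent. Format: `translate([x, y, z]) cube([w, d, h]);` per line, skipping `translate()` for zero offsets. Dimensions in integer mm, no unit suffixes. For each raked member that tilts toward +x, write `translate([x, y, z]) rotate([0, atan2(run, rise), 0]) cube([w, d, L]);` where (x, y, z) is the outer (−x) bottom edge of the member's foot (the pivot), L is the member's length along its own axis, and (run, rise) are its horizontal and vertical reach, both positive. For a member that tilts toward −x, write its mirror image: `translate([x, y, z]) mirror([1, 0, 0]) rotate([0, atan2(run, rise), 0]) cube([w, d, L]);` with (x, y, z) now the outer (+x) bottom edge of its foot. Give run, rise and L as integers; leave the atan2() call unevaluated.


// leg length = √(154² + 528²) = 550
// right-leg outer foot x = 2·154 + 90 = 398
// beam min-corner = (154, 0, 528)
translate([154, 0, 528]) cube([90, 1387, 72]);
translate([0, 41, 0]) rotate([0, atan2(154, 528), 0]) cube([36, 51, 550]);
translate([398, 41, 0]) mirror([1, 0, 0]) rotate([0, atan2(154, 528), 0]) cube([36, 51, 550]);
translate([0, 1295, 0]) rotate([0, atan2(154, 528), 0]) cube([36, 51, 550]);
translate([398, 1295, 0]) mirror([1, 0, 0]) rotate([0, atan2(154, 528), 0]) cube([36, 51, 550]);


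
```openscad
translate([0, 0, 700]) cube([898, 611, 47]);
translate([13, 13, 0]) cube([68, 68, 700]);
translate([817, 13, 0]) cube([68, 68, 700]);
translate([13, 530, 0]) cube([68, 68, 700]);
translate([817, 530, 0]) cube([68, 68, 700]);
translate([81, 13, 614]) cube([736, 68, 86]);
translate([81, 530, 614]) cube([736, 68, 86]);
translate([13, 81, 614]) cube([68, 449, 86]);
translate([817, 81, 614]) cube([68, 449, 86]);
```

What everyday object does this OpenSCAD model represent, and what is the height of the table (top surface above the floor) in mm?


A table. The table height is 747 mm.

A 898×611×47 slab sits at z = 700 on four 68 mm square posts — a table. The top surface is at 700 + 47 = 747 mm.


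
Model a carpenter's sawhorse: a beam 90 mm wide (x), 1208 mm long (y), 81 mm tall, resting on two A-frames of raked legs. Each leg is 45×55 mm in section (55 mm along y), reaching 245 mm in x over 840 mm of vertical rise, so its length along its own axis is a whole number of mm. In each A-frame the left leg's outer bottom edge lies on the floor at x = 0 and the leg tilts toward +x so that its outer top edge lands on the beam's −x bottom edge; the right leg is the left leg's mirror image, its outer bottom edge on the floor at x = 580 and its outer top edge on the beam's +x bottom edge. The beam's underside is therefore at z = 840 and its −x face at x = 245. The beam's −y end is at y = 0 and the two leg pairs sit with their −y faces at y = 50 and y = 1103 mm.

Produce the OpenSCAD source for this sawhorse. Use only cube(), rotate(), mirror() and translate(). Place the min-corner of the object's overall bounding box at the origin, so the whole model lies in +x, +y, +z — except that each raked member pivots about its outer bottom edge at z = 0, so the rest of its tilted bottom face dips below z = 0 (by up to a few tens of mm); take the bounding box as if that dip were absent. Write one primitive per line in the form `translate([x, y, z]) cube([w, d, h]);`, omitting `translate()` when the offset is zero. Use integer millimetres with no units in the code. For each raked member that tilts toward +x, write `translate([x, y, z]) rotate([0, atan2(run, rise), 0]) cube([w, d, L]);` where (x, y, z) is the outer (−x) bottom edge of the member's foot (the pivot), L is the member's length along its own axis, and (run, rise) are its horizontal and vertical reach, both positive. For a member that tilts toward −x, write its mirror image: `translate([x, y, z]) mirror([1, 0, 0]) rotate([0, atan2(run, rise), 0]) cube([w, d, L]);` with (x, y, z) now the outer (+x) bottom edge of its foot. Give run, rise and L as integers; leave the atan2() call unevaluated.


// leg length = √(245² + 840²) = 875
// right-leg outer foot x = 2·245 + 90 = 580
// beam min-corner = (245, 0, 840)
translate([245, 0, 840]) cube([90, 1208, 81]);
translate([0, 50, 0]) rotate([0, atan2(245, 840), 0]) cube([45, 55, 875]);
translate([580, 50, 0]) mirror([1, 0, 0]) rotate([0, atan2(245, 840), 0]) cube([45, 55, 875]);
translate([0, 1103, 0]) rotate([0, atan2(245, 840), 0]) cube([45, 55, 875]);
translate([580, 1103, 0]) mirror([1, 0, 0]) rotate([0, atan2(245, 840), 0]) cube([45, 55, 875]);


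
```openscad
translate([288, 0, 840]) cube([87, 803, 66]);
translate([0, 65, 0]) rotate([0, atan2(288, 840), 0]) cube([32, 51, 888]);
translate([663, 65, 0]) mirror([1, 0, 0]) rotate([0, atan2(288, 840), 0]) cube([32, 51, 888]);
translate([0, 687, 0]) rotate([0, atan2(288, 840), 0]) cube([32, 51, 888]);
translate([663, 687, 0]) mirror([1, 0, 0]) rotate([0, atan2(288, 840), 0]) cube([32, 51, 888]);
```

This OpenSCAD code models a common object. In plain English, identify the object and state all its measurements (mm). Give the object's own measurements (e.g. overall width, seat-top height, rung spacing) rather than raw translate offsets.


A sawhorse. A 87×803×66 mm beam (x, y, z) sits on two A-frame leg pairs. Each pair is two raked legs of 32×51 mm section (51 mm along y) splaying symmetrically in x. Each leg rises 840 mm vertically over 288 mm of horizontal reach and is 888 mm long along its own axis. Every leg's outer bottom edge rests on the floor and its outer top edge meets a bottom edge of the beam — the left legs (tilting toward +x) meet the beam's −x bottom edge, the right legs (their mirror images, tilting toward −x) meet its +x bottom edge — so the leg tops tuck under the beam, the beam's underside is 840 mm above the floor, and the feet are 663 mm apart outside-to-outside with the beam centred between them. The two leg pairs are set in 65 mm from either end of the beam.


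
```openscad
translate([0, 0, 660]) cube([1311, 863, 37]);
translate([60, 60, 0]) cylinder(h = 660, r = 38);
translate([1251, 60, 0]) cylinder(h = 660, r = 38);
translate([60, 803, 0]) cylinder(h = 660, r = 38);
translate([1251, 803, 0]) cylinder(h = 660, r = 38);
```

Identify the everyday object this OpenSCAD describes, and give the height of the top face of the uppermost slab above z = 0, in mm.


A table. The table height is 697 mm.

A 1311×863×37 slab sits at z = 660 on four Ø76 mm round legs — a table. The top surface is at 660 + 37 = 697 mm.


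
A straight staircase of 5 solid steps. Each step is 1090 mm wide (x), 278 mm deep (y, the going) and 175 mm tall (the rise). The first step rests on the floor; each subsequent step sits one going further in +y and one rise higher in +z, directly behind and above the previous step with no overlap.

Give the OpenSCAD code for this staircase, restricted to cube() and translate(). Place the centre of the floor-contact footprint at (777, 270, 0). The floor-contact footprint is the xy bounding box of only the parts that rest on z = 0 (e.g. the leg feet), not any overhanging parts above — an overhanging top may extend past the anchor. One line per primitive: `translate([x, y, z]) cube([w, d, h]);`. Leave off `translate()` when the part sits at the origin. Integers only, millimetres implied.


translate([232, 131, 0]) cube([1090, 278, 175]);
translate([232, 409, 175]) cube([1090, 278, 175]);
translate([232, 687, 350]) cube([1090, 278, 175]);
translate([232, 965, 525]) cube([1090, 278, 175]);
translate([232, 1243, 700]) cube([1090, 278, 175]);


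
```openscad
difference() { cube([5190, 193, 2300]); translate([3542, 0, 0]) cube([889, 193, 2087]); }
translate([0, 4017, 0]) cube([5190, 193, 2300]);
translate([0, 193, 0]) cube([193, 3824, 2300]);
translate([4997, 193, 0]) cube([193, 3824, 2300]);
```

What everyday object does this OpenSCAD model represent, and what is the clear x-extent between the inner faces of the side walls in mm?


A single room. The interior width is 4804 mm.

Four walls enclosing a rectangle with a door in the front wall — a room. Outside width 5190 minus two 193 mm walls gives 4804 mm.


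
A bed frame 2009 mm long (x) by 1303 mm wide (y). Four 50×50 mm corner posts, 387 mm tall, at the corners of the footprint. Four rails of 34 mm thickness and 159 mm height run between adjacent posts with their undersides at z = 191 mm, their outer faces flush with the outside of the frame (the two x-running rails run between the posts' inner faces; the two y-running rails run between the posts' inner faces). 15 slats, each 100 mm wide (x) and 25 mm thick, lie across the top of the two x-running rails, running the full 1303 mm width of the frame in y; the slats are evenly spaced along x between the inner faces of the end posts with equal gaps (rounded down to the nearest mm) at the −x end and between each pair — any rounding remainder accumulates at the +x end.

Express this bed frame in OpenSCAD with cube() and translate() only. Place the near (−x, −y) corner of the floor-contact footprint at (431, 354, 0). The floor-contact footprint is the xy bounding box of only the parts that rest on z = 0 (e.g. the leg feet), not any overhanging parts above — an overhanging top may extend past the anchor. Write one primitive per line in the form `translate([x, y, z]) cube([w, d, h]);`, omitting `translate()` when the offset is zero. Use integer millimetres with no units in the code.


// slat z = rail_z + rail_h = 191 + 159 = 350
// slat gap = ⌊(1909 − 15·100) / 16⌋ = 25
translate([431, 354, 0]) cube([50, 50, 387]);
translate([431, 1607, 0]) cube([50, 50, 387]);
translate([2390, 354, 0]) cube([50, 50, 387]);
translate([2390, 1607, 0]) cube([50, 50, 387]);
translate([481, 354, 191]) cube([1909, 34, 159]);
translate([481, 1623, 191]) cube([1909, 34, 159]);
translate([431, 404, 191]) cube([34, 1203, 159]);
translate([2406, 404, 191]) cube([34, 1203, 159]);
translate([506, 354, 350]) cube([100, 1303, 25]);
translate([631, 354, 350]) cube([100, 1303, 25]);
translate([756, 354, 350]) cube([100, 1303, 25]);
translate([881, 354, 350]) cube([100, 1303, 25]);
translate([1006, 354, 350]) cube([100, 1303, 25]);
translate([1131, 354, 350]) cube([100, 1303, 25]);
translate([1256, 354, 350]) cube([100, 1303, 25]);
translate([1381, 354, 350]) cube([100, 1303, 25]);
translate([1506, 354, 350]) cube([100, 1303, 25]);
translate([1631, 354, 350]) cube([100, 1303, 25]);
translate([1756, 354, 350]) cube([100, 1303, 25]);
translate([1881, 354, 350]) cube([100, 1303, 25]);
translate([2006, 354, 350]) cube([100, 1303, 25]);
translate([2131, 354, 350]) cube([100, 1303, 25]);
translate([2256, 354, 350]) cube([100, 1303, 25]);


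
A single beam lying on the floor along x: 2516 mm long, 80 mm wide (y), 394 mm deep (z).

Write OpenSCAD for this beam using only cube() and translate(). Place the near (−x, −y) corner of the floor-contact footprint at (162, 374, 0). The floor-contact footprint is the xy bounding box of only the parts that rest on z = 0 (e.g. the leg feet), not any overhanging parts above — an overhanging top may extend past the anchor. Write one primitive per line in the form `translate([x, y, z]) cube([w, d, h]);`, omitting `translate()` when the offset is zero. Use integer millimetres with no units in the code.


translate([162, 374, 0]) cube([2516, 80, 394]);


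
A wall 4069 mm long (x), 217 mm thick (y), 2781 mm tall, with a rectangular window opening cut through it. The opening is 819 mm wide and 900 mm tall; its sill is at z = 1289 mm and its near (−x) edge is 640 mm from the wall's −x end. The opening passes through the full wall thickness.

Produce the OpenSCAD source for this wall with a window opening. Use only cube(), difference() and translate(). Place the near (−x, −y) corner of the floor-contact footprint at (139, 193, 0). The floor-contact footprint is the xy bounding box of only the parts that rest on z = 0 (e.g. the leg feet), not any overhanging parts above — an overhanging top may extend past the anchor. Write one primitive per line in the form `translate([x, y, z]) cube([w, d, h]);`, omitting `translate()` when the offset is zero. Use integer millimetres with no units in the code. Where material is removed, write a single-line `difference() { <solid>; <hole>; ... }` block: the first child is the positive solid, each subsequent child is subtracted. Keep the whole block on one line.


difference() { translate([139, 193, 0]) cube([4069, 217, 2781]); translate([779, 193, 1289]) cube([819, 217, 900]); }
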